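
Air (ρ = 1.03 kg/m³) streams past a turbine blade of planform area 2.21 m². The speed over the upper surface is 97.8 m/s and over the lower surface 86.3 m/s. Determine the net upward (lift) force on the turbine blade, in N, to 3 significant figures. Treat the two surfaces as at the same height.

F ≈ 2410 N

From P + ½ρv² = const at equal height, P_low − P_up = ½ρ(v_up² − v_low²).
ΔP = ½·1.03·(97.8² − 86.3²) = 1090 Pa.
Lift = ΔP · A = 1090 × 2.21 = 2410 N.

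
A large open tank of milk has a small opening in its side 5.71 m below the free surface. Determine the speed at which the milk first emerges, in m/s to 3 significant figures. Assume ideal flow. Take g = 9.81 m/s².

Bernoulli from surface to hole (P equal, v_surface ≈ 0): v = √(2gh) = √(2×9.81×5.71) = 10.6 m/s.

v ≈ 10.6 m/s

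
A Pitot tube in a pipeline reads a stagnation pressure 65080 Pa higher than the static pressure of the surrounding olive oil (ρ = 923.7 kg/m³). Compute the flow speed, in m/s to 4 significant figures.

The dynamic pressure equals the rise in static pressure at the stagnation point: ΔP = ½ρv².
v = √(2ΔP/ρ) = √(2·65080/923.7) = 11.87 m/s.

v ≈ 11.87 m/s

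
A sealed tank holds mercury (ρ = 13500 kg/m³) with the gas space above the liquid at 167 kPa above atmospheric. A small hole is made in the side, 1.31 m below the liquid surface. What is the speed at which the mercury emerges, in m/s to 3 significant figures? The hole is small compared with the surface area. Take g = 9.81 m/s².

Take point 1 at the surface (v₁ ≈ 0) and point 2 at the hole (at atmospheric pressure). Bernoulli: P₁ + ρg h = P_atm + ½ρv₂².
With P₁ − P_atm = 167000 Pa, v₂ = √(2gh + 2ΔP/ρ) = √(2·9.81·1.31 + 2·167000/13500) = 7.10 m/s.

v ≈ 7.10 m/s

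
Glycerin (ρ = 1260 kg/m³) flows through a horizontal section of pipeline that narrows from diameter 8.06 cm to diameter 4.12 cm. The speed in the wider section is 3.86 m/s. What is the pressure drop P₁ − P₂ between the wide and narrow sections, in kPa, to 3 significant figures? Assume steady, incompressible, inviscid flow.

ΔP = 128 kPa

Mass conservation (A₁v₁ = A₂v₂) gives v₂ = 3.86 × 51.0/13.3 = 14.8 m/s.
Bernoulli (h₁ = h₂): P₁ − P₂ = ½ρ(v₂² − v₁²).
P₁ − P₂ = ½·1260·(14.8² − 3.86²) = ½·1260·203 = 128000 Pa.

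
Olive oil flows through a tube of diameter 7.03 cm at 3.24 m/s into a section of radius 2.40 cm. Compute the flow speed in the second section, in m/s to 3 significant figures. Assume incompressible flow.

v₂ ≈ 6.95 m/s

Mass conservation (A₁v₁ = A₂v₂) gives v₂ = 3.24 × 38.8/18.1 = 6.95 m/s.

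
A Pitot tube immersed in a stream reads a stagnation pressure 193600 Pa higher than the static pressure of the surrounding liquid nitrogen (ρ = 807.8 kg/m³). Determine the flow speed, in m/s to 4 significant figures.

The dynamic pressure equals the rise in static pressure at the stagnation point: ΔP = ½ρv².
v = √(2ΔP/ρ) = √(2·193600/807.8) = 21.89 m/s.

v ≈ 21.89 m/s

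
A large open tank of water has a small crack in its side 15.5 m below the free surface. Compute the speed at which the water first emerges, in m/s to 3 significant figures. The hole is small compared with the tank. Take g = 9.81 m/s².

v ≈ 17.4 m/s

The surface is effectively still and both ends are open, so ½v² = gh and v = √(2·9.81·15.5) = 17.4 m/s.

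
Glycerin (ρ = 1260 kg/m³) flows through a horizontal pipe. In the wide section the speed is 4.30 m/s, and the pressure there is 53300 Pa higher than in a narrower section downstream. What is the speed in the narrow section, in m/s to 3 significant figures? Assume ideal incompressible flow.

v₂ ≈ 10.2 m/s

Along the level pipe P + ½ρv² is conserved, hence v₂² = v₁² + 2(P₁ − P₂)/ρ.
v₂ = √(4.30² + 2·53300/1260) = √(18.5 + 84.6) = 10.2 m/s.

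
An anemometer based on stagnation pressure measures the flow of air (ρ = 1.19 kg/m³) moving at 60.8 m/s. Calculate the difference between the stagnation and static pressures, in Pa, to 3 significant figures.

At the stagnation point the flow is brought to rest, so Bernoulli gives P_stag − P_static = ½ρv².
ΔP = ½·1.19·60.8² = 2200 Pa.

ΔP = 2200 Pa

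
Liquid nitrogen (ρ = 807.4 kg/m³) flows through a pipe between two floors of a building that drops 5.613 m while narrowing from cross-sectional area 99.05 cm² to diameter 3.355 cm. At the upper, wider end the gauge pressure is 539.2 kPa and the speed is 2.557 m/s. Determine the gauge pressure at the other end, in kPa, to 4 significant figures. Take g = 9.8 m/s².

By continuity, v₂ = v₁·A₁/A₂ = 2.557·(99.05/8.840) = 28.65 m/s.
Applying Bernoulli between the two ends and solving for P₂: P₂ = P₁ + ½ρ(v₁² − v₂²) − ρgΔh.
P₂ = 539200 + ½·807.4·(2.557² − 28.65²) − 807.4·9.8·(−5.613) = 539200 + (-328700) − (-44410) = 254900 Pa.

P₂ ≈ 254.9 kPa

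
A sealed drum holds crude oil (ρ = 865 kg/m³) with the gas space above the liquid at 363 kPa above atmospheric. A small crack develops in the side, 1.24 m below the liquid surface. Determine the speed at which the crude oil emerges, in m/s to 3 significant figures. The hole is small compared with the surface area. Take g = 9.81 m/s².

29.4 m/s

Take point 1 at the surface (v₁ ≈ 0) and point 2 at the hole (at atmospheric pressure). Bernoulli: P₁ + ρg h = P_atm + ½ρv₂².
With P₁ − P_atm = 363000 Pa, v₂ = √(2gh + 2ΔP/ρ) = √(2·9.81·1.24 + 2·363000/865) = 29.4 m/s.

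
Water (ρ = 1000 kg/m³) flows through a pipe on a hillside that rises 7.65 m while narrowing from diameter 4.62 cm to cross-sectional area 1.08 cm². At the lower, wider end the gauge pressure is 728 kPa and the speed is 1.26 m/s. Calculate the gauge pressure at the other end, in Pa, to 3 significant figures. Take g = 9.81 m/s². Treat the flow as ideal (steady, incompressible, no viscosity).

By continuity, v₂ = v₁·A₁/A₂ = 1.26·(16.8/1.08) = 19.6 m/s.
Energy conservation along the streamline gives P₂ = P₁ − ½ρ(v₂² − v₁²) − ρg(h₂ − h₁).
P₂ = 728000 + ½·1000·(1.26² − 19.6²) − 1000·9.81·(+7.65) = 728000 + (-190000) − (75000) = 462000 Pa.

P₂ ≈ 462000 Pa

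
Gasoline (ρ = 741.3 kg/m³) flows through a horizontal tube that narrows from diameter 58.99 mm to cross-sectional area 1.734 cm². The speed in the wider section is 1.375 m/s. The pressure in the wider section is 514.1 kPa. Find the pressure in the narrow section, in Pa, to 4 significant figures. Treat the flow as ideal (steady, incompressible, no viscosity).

P₂ ≈ 340700 Pa

The volume flow rate is constant, so v₂ = (A₁/A₂)v₁ = (27.33/1.734)·1.375 = 21.67 m/s.
Along the horizontal streamline, P + ½ρv² is constant.
P₂ = P₁ − ½ρ(v₂² − v₁²) = 514100 − ½·741.3·(21.67² − 1.375²) = 514100 − 173400 = 340700 Pa.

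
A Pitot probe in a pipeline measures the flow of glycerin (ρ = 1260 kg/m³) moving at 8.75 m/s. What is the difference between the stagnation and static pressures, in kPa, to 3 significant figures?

Bernoulli between the free stream and the stagnation point: ½ρv² = P_stag − P_static.
ΔP = ½·1260·8.75² = 48200 Pa.

ΔP = 48.2 kPa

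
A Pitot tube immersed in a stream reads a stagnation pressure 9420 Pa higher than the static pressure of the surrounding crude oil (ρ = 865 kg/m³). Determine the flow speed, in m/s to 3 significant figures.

The dynamic pressure equals the rise in static pressure at the stagnation point: ΔP = ½ρv².
v = √(2ΔP/ρ) = √(2·9420/865) = 4.67 m/s.

v = 4.67 m/s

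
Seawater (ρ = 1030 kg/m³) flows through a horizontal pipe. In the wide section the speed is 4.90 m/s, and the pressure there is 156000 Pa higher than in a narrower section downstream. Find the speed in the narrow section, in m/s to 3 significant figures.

v₂ ≈ 18.1 m/s

With h₁ = h₂, rearranging Bernoulli gives v₂ = √(v₁² + 2ΔP/ρ).
v₂ = √(4.90² + 2·156000/1030) = √(24.0 + 303) = 18.1 m/s.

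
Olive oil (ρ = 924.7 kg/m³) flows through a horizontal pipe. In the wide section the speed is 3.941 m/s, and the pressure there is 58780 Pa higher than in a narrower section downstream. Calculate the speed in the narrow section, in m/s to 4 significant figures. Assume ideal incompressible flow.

Along the level pipe P + ½ρv² is conserved, hence v₂² = v₁² + 2(P₁ − P₂)/ρ.
v₂ = √(3.941² + 2·58780/924.7) = √(15.53 + 127.1) = 11.94 m/s.

11.94 m/s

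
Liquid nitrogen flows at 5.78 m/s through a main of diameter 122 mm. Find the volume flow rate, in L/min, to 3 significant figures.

Q = A·v = 0.0117 m² × 5.78 m/s = 0.0676 m³/s.
Converting: 0.0676 m³/s × 60000 = 4050 L/min.

Q = 4050 L/min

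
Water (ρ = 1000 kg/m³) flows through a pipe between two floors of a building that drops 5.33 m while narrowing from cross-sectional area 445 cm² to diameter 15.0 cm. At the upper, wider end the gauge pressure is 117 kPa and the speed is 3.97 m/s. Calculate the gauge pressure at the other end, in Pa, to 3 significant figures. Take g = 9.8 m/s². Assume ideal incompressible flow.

Mass conservation (A₁v₁ = A₂v₂) gives v₂ = 3.97 × 445/177 = 10.00 m/s.
Applying Bernoulli between the two ends and solving for P₂: P₂ = P₁ + ½ρ(v₁² − v₂²) − ρgΔh.
P₂ = 117000 + ½·1000·(3.97² − 10.00²) − 1000·9.8·(−5.33) = 117000 + (-42100) − (-52200) = 127000 Pa.

P₂ ≈ 127000 Pa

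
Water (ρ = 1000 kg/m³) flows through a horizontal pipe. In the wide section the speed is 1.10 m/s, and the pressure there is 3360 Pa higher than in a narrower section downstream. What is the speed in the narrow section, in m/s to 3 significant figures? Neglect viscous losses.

v₂ ≈ 2.82 m/s

With h₁ = h₂, rearranging Bernoulli gives v₂ = √(v₁² + 2ΔP/ρ).
v₂ = √(1.10² + 2·3360/1000) = √(1.21 + 6.72) = 2.82 m/s.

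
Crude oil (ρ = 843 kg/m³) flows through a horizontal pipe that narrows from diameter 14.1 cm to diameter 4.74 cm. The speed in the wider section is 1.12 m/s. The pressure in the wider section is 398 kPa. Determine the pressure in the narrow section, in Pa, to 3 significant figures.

The volume flow rate is constant, so v₂ = (A₁/A₂)v₁ = (156/17.6)·1.12 = 9.91 m/s.
With no height change, Bernoulli's equation is P₁ + ½ρv₁² = P₂ + ½ρv₂².
P₂ = P₁ − ½ρ(v₂² − v₁²) = 398000 − ½·843·(9.91² − 1.12²) = 398000 − 40900 = 357000 Pa.

P₂ ≈ 357000 Pa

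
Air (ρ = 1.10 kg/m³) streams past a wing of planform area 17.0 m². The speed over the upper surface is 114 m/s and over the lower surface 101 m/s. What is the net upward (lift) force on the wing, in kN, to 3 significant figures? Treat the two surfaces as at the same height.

F ≈ 26.1 kN

With equal heights on the two surfaces, Bernoulli gives P_lower − P_upper = ½ρ(v_upper² − v_lower²).
ΔP = ½·1.10·(114² − 101²) = 1540 Pa.
Lift = ΔP · A = 1540 × 17.0 = 26100 N.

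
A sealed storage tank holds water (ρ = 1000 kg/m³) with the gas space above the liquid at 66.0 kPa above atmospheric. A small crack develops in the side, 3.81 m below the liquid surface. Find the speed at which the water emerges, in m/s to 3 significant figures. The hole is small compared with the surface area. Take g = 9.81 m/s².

v ≈ 14.4 m/s

Take point 1 at the surface (v₁ ≈ 0) and point 2 at the hole (at atmospheric pressure). Bernoulli: P₁ + ρg h = P_atm + ½ρv₂².
With P₁ − P_atm = 66000 Pa, v₂ = √(2gh + 2ΔP/ρ) = √(2·9.81·3.81 + 2·66000/1000) = 14.4 m/s.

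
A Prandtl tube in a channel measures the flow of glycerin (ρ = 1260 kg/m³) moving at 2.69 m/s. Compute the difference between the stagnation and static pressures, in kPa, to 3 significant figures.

The dynamic pressure equals the rise in static pressure at the stagnation point: ΔP = ½ρv².
ΔP = ½·1260·2.69² = 4560 Pa.

ΔP ≈ 4.56 kPa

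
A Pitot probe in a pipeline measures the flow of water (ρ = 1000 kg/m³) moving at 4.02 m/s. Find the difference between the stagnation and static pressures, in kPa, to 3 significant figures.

ΔP = 8.08 kPa

At the stagnation point the flow is brought to rest, so Bernoulli gives P_stag − P_static = ½ρv².
ΔP = ½·1000·4.02² = 8080 Pa.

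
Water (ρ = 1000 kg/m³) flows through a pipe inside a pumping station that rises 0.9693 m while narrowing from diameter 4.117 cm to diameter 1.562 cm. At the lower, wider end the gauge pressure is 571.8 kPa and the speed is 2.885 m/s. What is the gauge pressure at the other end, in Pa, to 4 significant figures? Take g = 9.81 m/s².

By continuity, v₂ = v₁·A₁/A₂ = 2.885·(13.31/1.916) = 20.04 m/s.
Bernoulli: P₁ + ½ρv₁² + ρg h₁ = P₂ + ½ρv₂² + ρg h₂, so P₂ = P₁ + ½ρ(v₁² − v₂²) − ρg(h₂ − h₁).
P₂ = 571800 + ½·1000·(2.885² − 20.04²) − 1000·9.81·(+0.9693) = 571800 + (-196700) − (9509) = 365600 Pa.

P₂ ≈ 365600 Pa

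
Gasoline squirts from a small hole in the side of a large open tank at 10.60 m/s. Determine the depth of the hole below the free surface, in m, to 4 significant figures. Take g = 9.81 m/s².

Torricelli: v = √(2gh), so h = v²/(2g).
h = 10.60²/(2·9.81) = 112.4/19.62 = 5.727 m.

h ≈ 5.727 m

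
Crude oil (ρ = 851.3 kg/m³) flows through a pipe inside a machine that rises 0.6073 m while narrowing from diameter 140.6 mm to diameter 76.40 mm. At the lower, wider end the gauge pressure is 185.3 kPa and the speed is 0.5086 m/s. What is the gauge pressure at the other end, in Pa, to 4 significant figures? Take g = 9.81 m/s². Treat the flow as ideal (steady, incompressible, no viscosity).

By continuity, v₂ = v₁·A₁/A₂ = 0.5086·(155.3/45.84) = 1.723 m/s.
Applying Bernoulli between the two ends and solving for P₂: P₂ = P₁ + ½ρ(v₁² − v₂²) − ρgΔh.
P₂ = 185300 + ½·851.3·(0.5086² − 1.723²) − 851.3·9.81·(+0.6073) = 185300 + (-1153) − (5072) = 179100 Pa.

179100 Pa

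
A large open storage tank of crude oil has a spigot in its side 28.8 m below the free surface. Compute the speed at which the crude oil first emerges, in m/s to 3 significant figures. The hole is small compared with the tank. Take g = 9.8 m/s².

v ≈ 23.8 m/s

Bernoulli from surface to hole (P equal, v_surface ≈ 0): v = √(2gh) = √(2×9.8×28.8) = 23.8 m/s.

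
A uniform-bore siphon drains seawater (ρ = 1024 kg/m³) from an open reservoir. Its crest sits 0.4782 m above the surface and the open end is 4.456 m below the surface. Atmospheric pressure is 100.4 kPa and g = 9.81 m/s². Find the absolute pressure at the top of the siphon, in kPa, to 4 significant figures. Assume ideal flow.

Bernoulli surface→outlet gives ½v² = g·h_out, so v = √(2·9.81·4.456) = 9.350 m/s.
With constant cross-section the crest speed equals v; applying Bernoulli from the surface up to the crest, P_top = P_atm − ½ρv² − ρg·h_top.
P_top = 100400 − ½·1024·9.350² − 1024·9.81·0.4782 = 50830 Pa.

P_top = 50.83 kPa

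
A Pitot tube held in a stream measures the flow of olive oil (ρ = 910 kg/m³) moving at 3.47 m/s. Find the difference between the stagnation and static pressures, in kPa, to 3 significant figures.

5.48 kPa

Bernoulli between the free stream and the stagnation point: ½ρv² = P_stag − P_static.
ΔP = ½·910·3.47² = 5480 Pa.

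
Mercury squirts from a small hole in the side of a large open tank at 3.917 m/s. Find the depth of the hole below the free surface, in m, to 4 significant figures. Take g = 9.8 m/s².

Torricelli: v = √(2gh), so h = v²/(2g).
h = 3.917²/(2·9.8) = 15.34/19.60 = 0.7828 m.

h ≈ 0.7828 m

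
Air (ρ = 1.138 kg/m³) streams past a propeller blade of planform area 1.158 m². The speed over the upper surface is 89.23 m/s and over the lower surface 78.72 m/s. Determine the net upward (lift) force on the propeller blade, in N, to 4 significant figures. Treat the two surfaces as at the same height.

F ≈ 1163 N

From P + ½ρv² = const at equal height, P_low − P_up = ½ρ(v_up² − v_low²).
ΔP = ½·1.138·(89.23² − 78.72²) = 1004 Pa.
Lift = ΔP · A = 1004 × 1.158 = 1163 N.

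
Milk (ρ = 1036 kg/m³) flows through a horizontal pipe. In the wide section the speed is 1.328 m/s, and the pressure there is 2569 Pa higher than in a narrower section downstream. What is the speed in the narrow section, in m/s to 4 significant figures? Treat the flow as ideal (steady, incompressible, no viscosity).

Horizontal Bernoulli: P₁ + ½ρv₁² = P₂ + ½ρv₂², so v₂² = v₁² + 2(P₁ − P₂)/ρ.
v₂ = √(1.328² + 2·2569/1036) = √(1.764 + 4.959) = 2.593 m/s.

v₂ ≈ 2.593 m/s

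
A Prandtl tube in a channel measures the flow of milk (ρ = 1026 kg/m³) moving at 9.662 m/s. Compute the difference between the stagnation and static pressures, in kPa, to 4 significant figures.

47.89 kPa

Bernoulli between the free stream and the stagnation point: ½ρv² = P_stag − P_static.
ΔP = ½·1026·9.662² = 47890 Pa.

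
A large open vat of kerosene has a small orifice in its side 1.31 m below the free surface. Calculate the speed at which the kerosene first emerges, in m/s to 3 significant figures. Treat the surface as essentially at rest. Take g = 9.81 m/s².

v = 5.07 m/s

Torricelli's result v = √(2gh) gives v = √(2·9.81·1.31) = 5.07 m/s.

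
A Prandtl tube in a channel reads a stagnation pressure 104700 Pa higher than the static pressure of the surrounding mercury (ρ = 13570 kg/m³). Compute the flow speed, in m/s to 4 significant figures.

The dynamic pressure equals the rise in static pressure at the stagnation point: ΔP = ½ρv².
v = √(2ΔP/ρ) = √(2·104700/13570) = 3.928 m/s.

v = 3.928 m/s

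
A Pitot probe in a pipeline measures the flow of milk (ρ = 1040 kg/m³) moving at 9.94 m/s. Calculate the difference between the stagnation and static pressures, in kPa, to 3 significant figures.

ΔP = 51.4 kPa

Bernoulli between the free stream and the stagnation point: ½ρv² = P_stag − P_static.
ΔP = ½·1040·9.94² = 51400 Pa.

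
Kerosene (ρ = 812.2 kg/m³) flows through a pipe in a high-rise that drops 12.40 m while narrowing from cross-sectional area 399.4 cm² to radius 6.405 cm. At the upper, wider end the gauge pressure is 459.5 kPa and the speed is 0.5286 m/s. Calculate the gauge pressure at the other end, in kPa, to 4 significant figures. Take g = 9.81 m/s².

Continuity gives A₁v₁ = A₂v₂, so v₂ = (399.4 cm²)/(128.9 cm²) × 0.5286 m/s = 1.638 m/s.
Energy conservation along the streamline gives P₂ = P₁ − ½ρ(v₂² − v₁²) − ρg(h₂ − h₁).
P₂ = 459500 + ½·812.2·(0.5286² − 1.638²) − 812.2·9.81·(−12.40) = 459500 + (-976.3) − (-98800) = 557300 Pa.

557.3 kPa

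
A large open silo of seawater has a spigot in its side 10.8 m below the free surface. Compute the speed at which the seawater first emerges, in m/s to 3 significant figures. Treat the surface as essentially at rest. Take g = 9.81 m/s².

v = 14.6 m/s

Bernoulli from surface to hole (P equal, v_surface ≈ 0): v = √(2gh) = √(2×9.81×10.8) = 14.6 m/s.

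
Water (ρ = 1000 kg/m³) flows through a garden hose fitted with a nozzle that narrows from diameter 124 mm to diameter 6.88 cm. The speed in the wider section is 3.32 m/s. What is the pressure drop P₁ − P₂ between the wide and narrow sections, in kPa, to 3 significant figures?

The volume flow rate is constant, so v₂ = (A₁/A₂)v₁ = (121/37.2)·3.32 = 10.8 m/s.
With no height change, Bernoulli's equation is P₁ + ½ρv₁² = P₂ + ½ρv₂².
P₁ − P₂ = ½·1000·(10.8² − 3.32²) = ½·1000·105 = 52600 Pa.

ΔP = 52.6 kPa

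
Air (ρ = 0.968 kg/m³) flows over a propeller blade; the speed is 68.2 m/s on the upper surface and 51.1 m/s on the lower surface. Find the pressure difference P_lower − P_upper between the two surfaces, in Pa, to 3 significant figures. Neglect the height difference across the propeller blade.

ΔP = 987 Pa

Bernoulli (same height): P_lower − P_upper = ½ρ(v_upper² − v_lower²).
ΔP = ½·0.968·(68.2² − 51.1²) = 987 Pa.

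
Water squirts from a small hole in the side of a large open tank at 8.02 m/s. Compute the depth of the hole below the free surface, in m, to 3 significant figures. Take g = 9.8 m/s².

3.28 m

Torricelli: v = √(2gh), so h = v²/(2g).
h = 8.02²/(2·9.8) = 64.3/19.60 = 3.28 m.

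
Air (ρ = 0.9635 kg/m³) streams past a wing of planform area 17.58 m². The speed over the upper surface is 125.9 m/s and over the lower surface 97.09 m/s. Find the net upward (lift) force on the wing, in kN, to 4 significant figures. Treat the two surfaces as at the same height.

F ≈ 54.41 kN

From P + ½ρv² = const at equal height, P_low − P_up = ½ρ(v_up² − v_low²).
ΔP = ½·0.9635·(125.9² − 97.09²) = 3095 Pa.
Lift = ΔP · A = 3095 × 17.58 = 54410 N.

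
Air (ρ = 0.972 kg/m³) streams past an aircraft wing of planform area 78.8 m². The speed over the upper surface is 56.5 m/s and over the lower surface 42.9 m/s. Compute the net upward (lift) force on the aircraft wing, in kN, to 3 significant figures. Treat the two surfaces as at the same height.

With equal heights on the two surfaces, Bernoulli gives P_lower − P_upper = ½ρ(v_upper² − v_lower²).
ΔP = ½·0.972·(56.5² − 42.9²) = 657 Pa.
Lift = ΔP · A = 657 × 78.8 = 51800 N.

F ≈ 51.8 kN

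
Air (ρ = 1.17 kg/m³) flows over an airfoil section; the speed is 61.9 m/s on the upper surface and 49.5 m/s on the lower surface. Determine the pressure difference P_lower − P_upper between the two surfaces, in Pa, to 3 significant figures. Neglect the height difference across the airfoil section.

ΔP = 808 Pa

The pressure is lower where the speed is higher: ΔP = ½ρ(v_up² − v_low²).
ΔP = ½·1.17·(61.9² − 49.5²) = 808 Pa.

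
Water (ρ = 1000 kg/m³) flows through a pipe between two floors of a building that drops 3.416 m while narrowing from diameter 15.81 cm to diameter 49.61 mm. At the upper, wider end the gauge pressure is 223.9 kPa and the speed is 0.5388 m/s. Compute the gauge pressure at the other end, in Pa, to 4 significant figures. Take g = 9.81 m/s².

242600 Pa

By continuity, v₂ = v₁·A₁/A₂ = 0.5388·(196.3/19.33) = 5.472 m/s.
Applying Bernoulli between the two ends and solving for P₂: P₂ = P₁ + ½ρ(v₁² − v₂²) − ρgΔh.
P₂ = 223900 + ½·1000·(0.5388² − 5.472²) − 1000·9.81·(−3.416) = 223900 + (-14830) − (-33510) = 242600 Pa.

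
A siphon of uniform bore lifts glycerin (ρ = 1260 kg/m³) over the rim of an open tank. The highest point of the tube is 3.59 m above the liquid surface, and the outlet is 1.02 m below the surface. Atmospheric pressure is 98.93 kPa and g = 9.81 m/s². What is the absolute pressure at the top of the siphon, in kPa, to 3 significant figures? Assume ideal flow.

The outlet speed comes from Torricelli: v = √(2g·1.02) = 4.47 m/s.
Continuity keeps v the same throughout the tube; from surface to crest, P_atm + 0 = P_top + ½ρv² + ρg·h_top.
P_top = 98930 − ½·1260·4.47² − 1260·9.81·3.59 = 41900 Pa.

P_top ≈ 41.9 kPa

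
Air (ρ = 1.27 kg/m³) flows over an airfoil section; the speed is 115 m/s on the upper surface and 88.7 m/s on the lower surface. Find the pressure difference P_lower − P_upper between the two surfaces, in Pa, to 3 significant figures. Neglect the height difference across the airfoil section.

The pressure is lower where the speed is higher: ΔP = ½ρ(v_up² − v_low²).
ΔP = ½·1.27·(115² − 88.7²) = 3400 Pa.

3400 Pa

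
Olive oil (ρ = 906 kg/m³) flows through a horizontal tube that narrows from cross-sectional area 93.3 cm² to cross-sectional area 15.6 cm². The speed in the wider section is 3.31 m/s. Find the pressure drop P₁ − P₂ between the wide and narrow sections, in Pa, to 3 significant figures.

Continuity gives A₁v₁ = A₂v₂, so v₂ = (93.3 cm²)/(15.6 cm²) × 3.31 m/s = 19.8 m/s.
The pipe is horizontal, so Bernoulli reduces to P₁ + ½ρv₁² = P₂ + ½ρv₂².
P₁ − P₂ = ½·906·(19.8² − 3.31²) = ½·906·381 = 173000 Pa.

ΔP = 173000 Pa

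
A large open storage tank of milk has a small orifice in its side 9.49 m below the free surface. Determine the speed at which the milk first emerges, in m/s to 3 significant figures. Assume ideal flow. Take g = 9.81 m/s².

v = 13.6 m/s

With the surface at rest and both surface and jet at atmospheric pressure, Bernoulli gives ρg h = ½ρv², so v = √(2gh) = √(2·9.81·9.49) = 13.6 m/s.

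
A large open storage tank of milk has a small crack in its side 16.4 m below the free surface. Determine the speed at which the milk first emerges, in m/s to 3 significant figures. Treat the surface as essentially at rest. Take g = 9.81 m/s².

17.9 m/s

Bernoulli from surface to hole (P equal, v_surface ≈ 0): v = √(2gh) = √(2×9.81×16.4) = 17.9 m/s.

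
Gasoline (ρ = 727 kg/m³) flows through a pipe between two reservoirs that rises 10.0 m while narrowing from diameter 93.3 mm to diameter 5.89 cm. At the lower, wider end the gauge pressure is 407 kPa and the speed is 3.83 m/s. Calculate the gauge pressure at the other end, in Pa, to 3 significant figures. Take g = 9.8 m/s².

308000 Pa

Mass conservation (A₁v₁ = A₂v₂) gives v₂ = 3.83 × 68.4/27.2 = 9.61 m/s.
Applying Bernoulli between the two ends and solving for P₂: P₂ = P₁ + ½ρ(v₁² − v₂²) − ρgΔh.
P₂ = 407000 + ½·727·(3.83² − 9.61²) − 727·9.8·(+10.0) = 407000 + (-28200) − (71200) = 308000 Pa.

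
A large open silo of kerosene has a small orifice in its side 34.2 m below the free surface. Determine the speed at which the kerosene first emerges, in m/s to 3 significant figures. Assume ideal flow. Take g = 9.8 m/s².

v ≈ 25.9 m/s

The surface is effectively still and both ends are open, so ½v² = gh and v = √(2·9.8·34.2) = 25.9 m/s.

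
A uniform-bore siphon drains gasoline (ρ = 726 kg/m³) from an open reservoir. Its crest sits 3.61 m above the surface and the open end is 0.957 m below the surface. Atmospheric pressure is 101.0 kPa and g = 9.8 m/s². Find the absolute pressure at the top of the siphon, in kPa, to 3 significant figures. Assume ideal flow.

68.5 kPa

The outlet speed comes from Torricelli: v = √(2g·0.957) = 4.33 m/s.
With constant cross-section the crest speed equals v; applying Bernoulli from the surface up to the crest, P_top = P_atm − ½ρv² − ρg·h_top.
P_top = 101000 − ½·726·4.33² − 726·9.8·3.61 = 68500 Pa.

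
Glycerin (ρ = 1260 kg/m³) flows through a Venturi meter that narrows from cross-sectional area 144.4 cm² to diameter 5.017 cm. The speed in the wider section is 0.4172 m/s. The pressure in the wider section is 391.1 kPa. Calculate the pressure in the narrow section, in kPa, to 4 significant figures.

By continuity, v₂ = v₁·A₁/A₂ = 0.4172·(144.4/19.77) = 3.047 m/s.
With no height change, Bernoulli's equation is P₁ + ½ρv₁² = P₂ + ½ρv₂².
P₂ = P₁ − ½ρ(v₂² − v₁²) = 391100 − ½·1260·(3.047² − 0.4172²) = 391100 − 5741 = 385400 Pa.

P₂ = 385.4 kPa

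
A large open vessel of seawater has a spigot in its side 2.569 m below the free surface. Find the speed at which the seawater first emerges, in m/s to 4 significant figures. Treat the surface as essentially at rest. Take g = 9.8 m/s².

Torricelli's result v = √(2gh) gives v = √(2·9.8·2.569) = 7.096 m/s.

v = 7.096 m/s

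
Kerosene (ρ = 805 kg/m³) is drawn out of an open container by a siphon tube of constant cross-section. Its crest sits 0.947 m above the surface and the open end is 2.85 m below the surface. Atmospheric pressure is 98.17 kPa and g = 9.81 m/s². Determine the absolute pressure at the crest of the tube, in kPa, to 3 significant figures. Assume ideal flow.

P_top ≈ 68.2 kPa

The outlet speed comes from Torricelli: v = √(2g·2.85) = 7.48 m/s.
The bore is uniform, so the speed at the crest is the same v. Bernoulli surface→crest: P_atm = P_top + ½ρv² + ρg·h_top.
P_top = 98170 − ½·805·7.48² − 805·9.81·0.947 = 68200 Pa.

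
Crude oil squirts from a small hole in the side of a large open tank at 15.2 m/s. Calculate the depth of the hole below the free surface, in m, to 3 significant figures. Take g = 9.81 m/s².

For a small hole in a large open tank, ½v² = gh, giving h = v²/(2g).
h = 15.2²/(2·9.81) = 231/19.62 = 11.8 m.

h ≈ 11.8 m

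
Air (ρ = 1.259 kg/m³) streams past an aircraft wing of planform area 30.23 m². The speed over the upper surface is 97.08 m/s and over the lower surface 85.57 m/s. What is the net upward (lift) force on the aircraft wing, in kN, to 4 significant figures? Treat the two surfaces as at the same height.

The faster flow above has the lower pressure; Bernoulli (same height) gives ΔP = ½ρ(v_up² − v_low²).
ΔP = ½·1.259·(97.08² − 85.57²) = 1323 Pa.
Lift = ΔP · A = 1323 × 30.23 = 40010 N.

F = 40.01 kN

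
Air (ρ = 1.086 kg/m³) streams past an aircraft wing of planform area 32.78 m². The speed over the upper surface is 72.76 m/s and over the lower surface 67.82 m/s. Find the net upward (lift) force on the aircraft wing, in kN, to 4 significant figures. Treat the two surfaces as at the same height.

F = 12.36 kN

With equal heights on the two surfaces, Bernoulli gives P_lower − P_upper = ½ρ(v_upper² − v_lower²).
ΔP = ½·1.086·(72.76² − 67.82²) = 377.1 Pa.
Lift = ΔP · A = 377.1 × 32.78 = 12360 N.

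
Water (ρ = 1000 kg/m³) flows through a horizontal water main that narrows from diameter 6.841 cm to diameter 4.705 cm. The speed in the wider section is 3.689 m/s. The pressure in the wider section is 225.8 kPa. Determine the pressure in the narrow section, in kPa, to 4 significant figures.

Continuity gives A₁v₁ = A₂v₂, so v₂ = (36.76 cm²)/(17.39 cm²) × 3.689 m/s = 7.799 m/s.
The pipe is horizontal, so Bernoulli reduces to P₁ + ½ρv₁² = P₂ + ½ρv₂².
P₂ = P₁ − ½ρ(v₂² − v₁²) = 225800 − ½·1000·(7.799² − 3.689²) = 225800 − 23610 = 202200 Pa.

P₂ ≈ 202.2 kPa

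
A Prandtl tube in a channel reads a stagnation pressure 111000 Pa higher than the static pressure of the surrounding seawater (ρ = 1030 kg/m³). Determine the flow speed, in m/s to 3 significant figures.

v = 14.7 m/s

At the stagnation point the flow is brought to rest, so Bernoulli gives P_stag − P_static = ½ρv².
v = √(2ΔP/ρ) = √(2·111000/1030) = 14.7 m/s.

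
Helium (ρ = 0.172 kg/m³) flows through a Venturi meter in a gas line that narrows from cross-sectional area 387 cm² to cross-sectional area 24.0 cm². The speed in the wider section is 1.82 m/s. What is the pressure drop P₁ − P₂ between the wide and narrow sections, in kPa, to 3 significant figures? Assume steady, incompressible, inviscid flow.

Continuity gives A₁v₁ = A₂v₂, so v₂ = (387 cm²)/(24.0 cm²) × 1.82 m/s = 29.3 m/s.
With no height change, Bernoulli's equation is P₁ + ½ρv₁² = P₂ + ½ρv₂².
P₁ − P₂ = ½·0.172·(29.3² − 1.82²) = ½·0.172·858 = 73.8 Pa.

ΔP ≈ 0.0738 kPa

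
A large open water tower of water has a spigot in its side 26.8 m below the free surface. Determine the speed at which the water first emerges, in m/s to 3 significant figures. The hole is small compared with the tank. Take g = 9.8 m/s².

22.9 m/s

Bernoulli from surface to hole (P equal, v_surface ≈ 0): v = √(2gh) = √(2×9.8×26.8) = 22.9 m/s.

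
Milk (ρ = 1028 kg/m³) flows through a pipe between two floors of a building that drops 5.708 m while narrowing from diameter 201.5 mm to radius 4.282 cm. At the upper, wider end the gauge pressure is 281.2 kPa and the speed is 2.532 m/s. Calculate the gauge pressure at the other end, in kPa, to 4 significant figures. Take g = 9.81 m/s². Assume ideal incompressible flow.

241.1 kPa

By continuity, v₂ = v₁·A₁/A₂ = 2.532·(318.9/57.60) = 14.02 m/s.
Bernoulli: P₁ + ½ρv₁² + ρg h₁ = P₂ + ½ρv₂² + ρg h₂, so P₂ = P₁ + ½ρ(v₁² − v₂²) − ρg(h₂ − h₁).
P₂ = 281200 + ½·1028·(2.532² − 14.02²) − 1028·9.81·(−5.708) = 281200 + (-97700) − (-57560) = 241100 Pa.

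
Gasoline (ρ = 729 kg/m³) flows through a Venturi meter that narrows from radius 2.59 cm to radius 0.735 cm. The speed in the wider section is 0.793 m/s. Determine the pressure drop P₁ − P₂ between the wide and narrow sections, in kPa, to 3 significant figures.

ΔP ≈ 35.1 kPa

Continuity gives A₁v₁ = A₂v₂, so v₂ = (21.1 cm²)/(1.70 cm²) × 0.793 m/s = 9.85 m/s.
The pipe is horizontal, so Bernoulli reduces to P₁ + ½ρv₁² = P₂ + ½ρv₂².
P₁ − P₂ = ½·729·(9.85² − 0.793²) = ½·729·96.3 = 35100 Pa.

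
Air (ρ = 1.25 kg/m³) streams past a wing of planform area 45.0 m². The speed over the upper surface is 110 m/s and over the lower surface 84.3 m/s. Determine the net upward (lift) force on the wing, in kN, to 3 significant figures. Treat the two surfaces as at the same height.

140 kN

From P + ½ρv² = const at equal height, P_low − P_up = ½ρ(v_up² − v_low²).
ΔP = ½·1.25·(110² − 84.3²) = 3120 Pa.
Lift = ΔP · A = 3120 × 45.0 = 140000 N.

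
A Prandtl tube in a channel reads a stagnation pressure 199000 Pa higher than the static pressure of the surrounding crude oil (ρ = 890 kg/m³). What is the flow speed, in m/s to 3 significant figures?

At the stagnation point the flow is brought to rest, so Bernoulli gives P_stag − P_static = ½ρv².
v = √(2ΔP/ρ) = √(2·199000/890) = 21.1 m/s.

v ≈ 21.1 m/s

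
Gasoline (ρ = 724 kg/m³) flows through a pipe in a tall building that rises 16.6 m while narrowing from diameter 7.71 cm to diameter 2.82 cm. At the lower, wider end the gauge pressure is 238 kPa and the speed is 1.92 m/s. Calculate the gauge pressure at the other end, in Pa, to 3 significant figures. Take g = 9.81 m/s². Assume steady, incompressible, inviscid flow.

Mass conservation (A₁v₁ = A₂v₂) gives v₂ = 1.92 × 46.7/6.25 = 14.4 m/s.
Energy conservation along the streamline gives P₂ = P₁ − ½ρ(v₂² − v₁²) − ρg(h₂ − h₁).
P₂ = 238000 + ½·724·(1.92² − 14.4²) − 724·9.81·(+16.6) = 238000 + (-73200) − (118000) = 46900 Pa.

P₂ = 46900 Pa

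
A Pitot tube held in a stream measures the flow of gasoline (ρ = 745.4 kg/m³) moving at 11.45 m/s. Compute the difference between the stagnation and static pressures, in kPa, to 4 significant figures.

48.86 kPa

At the stagnation point the flow is brought to rest, so Bernoulli gives P_stag − P_static = ½ρv².
ΔP = ½·745.4·11.45² = 48860 Pa.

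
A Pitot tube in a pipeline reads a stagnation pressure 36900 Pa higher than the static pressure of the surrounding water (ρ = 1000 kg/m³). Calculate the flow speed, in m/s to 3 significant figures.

Bernoulli between the free stream and the stagnation point: ½ρv² = P_stag − P_static.
v = √(2ΔP/ρ) = √(2·36900/1000) = 8.59 m/s.

v ≈ 8.59 m/s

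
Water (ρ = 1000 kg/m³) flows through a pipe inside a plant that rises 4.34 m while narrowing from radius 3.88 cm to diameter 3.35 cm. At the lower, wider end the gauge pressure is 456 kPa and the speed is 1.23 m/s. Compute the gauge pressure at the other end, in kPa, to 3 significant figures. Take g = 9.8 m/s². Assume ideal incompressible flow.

P₂ ≈ 392 kPa

The volume flow rate is constant, so v₂ = (A₁/A₂)v₁ = (47.3/8.81)·1.23 = 6.60 m/s.
Bernoulli: P₁ + ½ρv₁² + ρg h₁ = P₂ + ½ρv₂² + ρg h₂, so P₂ = P₁ + ½ρ(v₁² − v₂²) − ρg(h₂ − h₁).
P₂ = 456000 + ½·1000·(1.23² − 6.60²) − 1000·9.8·(+4.34) = 456000 + (-21000) − (42500) = 392000 Pa.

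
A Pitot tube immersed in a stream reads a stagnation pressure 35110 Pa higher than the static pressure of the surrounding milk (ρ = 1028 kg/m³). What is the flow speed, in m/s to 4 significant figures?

The dynamic pressure equals the rise in static pressure at the stagnation point: ΔP = ½ρv².
v = √(2ΔP/ρ) = √(2·35110/1028) = 8.265 m/s.

v ≈ 8.265 m/s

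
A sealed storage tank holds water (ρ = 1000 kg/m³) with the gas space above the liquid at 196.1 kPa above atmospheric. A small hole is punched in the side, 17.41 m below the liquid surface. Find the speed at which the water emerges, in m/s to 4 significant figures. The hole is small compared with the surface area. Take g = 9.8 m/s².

Take point 1 at the surface (v₁ ≈ 0) and point 2 at the hole (at atmospheric pressure). Bernoulli: P₁ + ρg h = P_atm + ½ρv₂².
With P₁ − P_atm = 196100 Pa, v₂ = √(2gh + 2ΔP/ρ) = √(2·9.8·17.41 + 2·196100/1000) = 27.08 m/s.

27.08 m/s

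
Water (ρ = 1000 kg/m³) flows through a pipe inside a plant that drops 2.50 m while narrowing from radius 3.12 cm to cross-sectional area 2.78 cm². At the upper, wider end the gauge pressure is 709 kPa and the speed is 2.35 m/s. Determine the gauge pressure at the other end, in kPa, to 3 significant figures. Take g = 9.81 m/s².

By continuity, v₂ = v₁·A₁/A₂ = 2.35·(30.6/2.78) = 25.9 m/s.
Applying Bernoulli between the two ends and solving for P₂: P₂ = P₁ + ½ρ(v₁² − v₂²) − ρgΔh.
P₂ = 709000 + ½·1000·(2.35² − 25.9²) − 1000·9.81·(−2.50) = 709000 + (-331000) − (-24500) = 402000 Pa.

P₂ ≈ 402 kPa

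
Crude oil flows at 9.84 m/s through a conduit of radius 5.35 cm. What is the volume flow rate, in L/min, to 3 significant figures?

Q = A·v = 0.00899 m² × 9.84 m/s = 0.0885 m³/s.
Converting: 0.0885 m³/s × 60000 = 5310 L/min.

Q ≈ 5310 L/min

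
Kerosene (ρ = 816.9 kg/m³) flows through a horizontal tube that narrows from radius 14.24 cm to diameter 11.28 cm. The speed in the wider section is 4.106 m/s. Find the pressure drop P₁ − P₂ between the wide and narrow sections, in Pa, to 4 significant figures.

The volume flow rate is constant, so v₂ = (A₁/A₂)v₁ = (637.0/99.93)·4.106 = 26.17 m/s.
With no height change, Bernoulli's equation is P₁ + ½ρv₁² = P₂ + ½ρv₂².
P₁ − P₂ = ½·816.9·(26.17² − 4.106²) = ½·816.9·668.3 = 272900 Pa.

ΔP ≈ 272900 Pa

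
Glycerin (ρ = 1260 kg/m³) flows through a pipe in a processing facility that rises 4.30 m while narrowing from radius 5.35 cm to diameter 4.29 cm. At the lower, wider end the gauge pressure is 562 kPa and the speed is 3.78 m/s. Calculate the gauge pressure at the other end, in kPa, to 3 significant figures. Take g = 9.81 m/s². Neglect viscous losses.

P₂ ≈ 169 kPa

Continuity gives A₁v₁ = A₂v₂, so v₂ = (89.9 cm²)/(14.5 cm²) × 3.78 m/s = 23.5 m/s.
Bernoulli: P₁ + ½ρv₁² + ρg h₁ = P₂ + ½ρv₂² + ρg h₂, so P₂ = P₁ + ½ρ(v₁² − v₂²) − ρg(h₂ − h₁).
P₂ = 562000 + ½·1260·(3.78² − 23.5²) − 1260·9.81·(+4.30) = 562000 + (-339000) − (53200) = 169000 Pa.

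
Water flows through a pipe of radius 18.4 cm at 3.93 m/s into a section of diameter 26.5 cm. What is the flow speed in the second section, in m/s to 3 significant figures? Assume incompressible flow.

Continuity gives A₁v₁ = A₂v₂, so v₂ = (1060 cm²)/(552 cm²) × 3.93 m/s = 7.58 m/s.

v₂ ≈ 7.58 m/s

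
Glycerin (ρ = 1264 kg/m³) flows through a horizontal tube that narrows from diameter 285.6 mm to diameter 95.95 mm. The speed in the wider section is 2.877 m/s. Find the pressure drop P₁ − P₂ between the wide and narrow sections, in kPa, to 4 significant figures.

ΔP = 405.4 kPa

By continuity, v₂ = v₁·A₁/A₂ = 2.877·(640.6/72.31) = 25.49 m/s.
The pipe is horizontal, so Bernoulli reduces to P₁ + ½ρv₁² = P₂ + ½ρv₂².
P₁ − P₂ = ½·1264·(25.49² − 2.877²) = ½·1264·641.5 = 405400 Pa.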